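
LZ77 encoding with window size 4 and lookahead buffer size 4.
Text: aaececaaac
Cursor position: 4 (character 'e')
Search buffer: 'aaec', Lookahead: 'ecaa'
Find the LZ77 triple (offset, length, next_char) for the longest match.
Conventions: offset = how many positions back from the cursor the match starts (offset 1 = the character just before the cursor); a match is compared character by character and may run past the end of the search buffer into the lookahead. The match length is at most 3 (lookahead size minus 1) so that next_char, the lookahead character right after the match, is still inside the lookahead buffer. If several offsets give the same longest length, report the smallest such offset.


Try each offset into the search buffer:
  offset=1 (pos 3, char 'c'): match length 0
  offset=2 (pos 2, char 'e'): match length 2
  offset=3 (pos 1, char 'a'): match length 0
  offset=4 (pos 0, char 'a'): match length 0
Longest match has length 2 at offset 2.
next_char = character at position 4 + 2 = 6 -> 'a'

Best match: offset=2, length=2 (matching 'ec' starting at position 2)
LZ77 triple: (2, 2, 'a')


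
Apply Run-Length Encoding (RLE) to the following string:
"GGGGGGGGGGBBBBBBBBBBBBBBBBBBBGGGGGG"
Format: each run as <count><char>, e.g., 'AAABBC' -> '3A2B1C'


Scanning runs left to right:
  i=0: run of 'G' x 10 -> '10G'
  i=10: run of 'B' x 19 -> '19B'
  i=29: run of 'G' x 6 -> '6G'

RLE = 10G19B6G


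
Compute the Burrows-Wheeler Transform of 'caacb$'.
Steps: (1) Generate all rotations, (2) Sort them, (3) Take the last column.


Rotations (sorted):
  0: $caacb -> last char: b
  1: aacb$c -> last char: c
  2: acb$ca -> last char: a
  3: b$caac -> last char: c
  4: caacb$ -> last char: $
  5: cb$caa -> last char: a


BWT = bcac$a


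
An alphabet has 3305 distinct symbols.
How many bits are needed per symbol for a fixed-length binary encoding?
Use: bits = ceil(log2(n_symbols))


log2(3305) = 11.6904
Bracket: 2^11 = 2048 < 3305 <= 2^12 = 4096
So ceil(log2(3305)) = 12

bits = ceil(log2(3305)) = ceil(11.6904) = 12 bits


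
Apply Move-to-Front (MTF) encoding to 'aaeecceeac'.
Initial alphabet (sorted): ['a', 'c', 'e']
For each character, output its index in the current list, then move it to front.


MTF encoding:
'a': index 0 in ['a', 'c', 'e'] -> ['a', 'c', 'e']
'a': index 0 in ['a', 'c', 'e'] -> ['a', 'c', 'e']
'e': index 2 in ['a', 'c', 'e'] -> ['e', 'a', 'c']
'e': index 0 in ['e', 'a', 'c'] -> ['e', 'a', 'c']
'c': index 2 in ['e', 'a', 'c'] -> ['c', 'e', 'a']
'c': index 0 in ['c', 'e', 'a'] -> ['c', 'e', 'a']
'e': index 1 in ['c', 'e', 'a'] -> ['e', 'c', 'a']
'e': index 0 in ['e', 'c', 'a'] -> ['e', 'c', 'a']
'a': index 2 in ['e', 'c', 'a'] -> ['a', 'e', 'c']
'c': index 2 in ['a', 'e', 'c'] -> ['c', 'a', 'e']


Output: [0, 0, 2, 0, 2, 0, 1, 0, 2, 2]


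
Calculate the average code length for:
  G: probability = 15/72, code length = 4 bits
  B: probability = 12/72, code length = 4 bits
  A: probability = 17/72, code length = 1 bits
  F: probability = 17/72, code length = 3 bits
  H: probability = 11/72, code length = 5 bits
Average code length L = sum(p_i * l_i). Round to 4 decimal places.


Weighted contributions p_i * l_i:
  G: (15/72) * 4 = 60/72
  B: (12/72) * 4 = 48/72
  A: (17/72) * 1 = 17/72
  F: (17/72) * 3 = 51/72
  H: (11/72) * 5 = 55/72
Sum = (60 + 48 + 17 + 51 + 55)/72 = 231/72

L = 231/72 = 3.2083 bits/symbol


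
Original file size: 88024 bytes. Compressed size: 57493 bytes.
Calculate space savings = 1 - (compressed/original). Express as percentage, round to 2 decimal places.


ratio = compressed/original = 57493/88024 = 0.653151
savings = 1 - ratio = 1 - 0.653151 = 0.346849
as a percentage: 0.346849 * 100 = 34.68%

Space savings = 1 - 57493/88024 = 34.68%


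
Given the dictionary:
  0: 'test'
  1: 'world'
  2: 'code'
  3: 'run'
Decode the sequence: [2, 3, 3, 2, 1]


Look up each index in the dictionary:
  2 -> 'code'
  3 -> 'run'
  3 -> 'run'
  2 -> 'code'
  1 -> 'world'

Decoded: "code run run code world"


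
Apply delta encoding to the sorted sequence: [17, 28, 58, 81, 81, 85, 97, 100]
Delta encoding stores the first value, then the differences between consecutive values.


First value: 17
Deltas:
  28 - 17 = 11
  58 - 28 = 30
  81 - 58 = 23
  81 - 81 = 0
  85 - 81 = 4
  97 - 85 = 12
  100 - 97 = 3


Delta encoded: [17, 11, 30, 23, 0, 4, 12, 3]


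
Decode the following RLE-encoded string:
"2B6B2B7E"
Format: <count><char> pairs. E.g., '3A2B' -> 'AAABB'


Expanding each <count><char> pair:
  2B -> 'BB'
  6B -> 'BBBBBB'
  2B -> 'BB'
  7E -> 'EEEEEEE'

Decoded = BBBBBBBBBBEEEEEEE


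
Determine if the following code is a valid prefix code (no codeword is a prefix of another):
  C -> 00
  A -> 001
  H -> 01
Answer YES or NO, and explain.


Checking each pair (does one codeword prefix another?):
  C='00' vs A='001': prefix -- VIOLATION

NO -- this is NOT a valid prefix code. C (00) is a prefix of A (001).


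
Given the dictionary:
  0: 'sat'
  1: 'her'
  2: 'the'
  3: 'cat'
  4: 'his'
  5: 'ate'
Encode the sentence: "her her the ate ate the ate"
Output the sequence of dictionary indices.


Look up each word in the dictionary:
  'her' -> 1
  'her' -> 1
  'the' -> 2
  'ate' -> 5
  'ate' -> 5
  'the' -> 2
  'ate' -> 5

Encoded: [1, 1, 2, 5, 5, 2, 5]


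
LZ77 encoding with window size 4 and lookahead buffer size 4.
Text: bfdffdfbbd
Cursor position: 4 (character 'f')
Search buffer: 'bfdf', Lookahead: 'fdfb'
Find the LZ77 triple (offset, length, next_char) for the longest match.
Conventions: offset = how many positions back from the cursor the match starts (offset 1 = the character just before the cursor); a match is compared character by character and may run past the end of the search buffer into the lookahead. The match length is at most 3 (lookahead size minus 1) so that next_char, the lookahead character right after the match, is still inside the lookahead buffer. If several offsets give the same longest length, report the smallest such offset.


Try each offset into the search buffer:
  offset=1 (pos 3, char 'f'): match length 1
  offset=2 (pos 2, char 'd'): match length 0
  offset=3 (pos 1, char 'f'): match length 3
  offset=4 (pos 0, char 'b'): match length 0
Longest match has length 3 at offset 3.
next_char = character at position 4 + 3 = 7 -> 'b'

Best match: offset=3, length=3 (matching 'fdf' starting at position 1)
LZ77 triple: (3, 3, 'b')


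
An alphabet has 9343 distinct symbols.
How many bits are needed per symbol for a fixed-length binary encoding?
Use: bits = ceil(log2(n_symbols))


log2(9343) = 13.1897
Bracket: 2^13 = 8192 < 9343 <= 2^14 = 16384
So ceil(log2(9343)) = 14

bits = ceil(log2(9343)) = ceil(13.1897) = 14 bits


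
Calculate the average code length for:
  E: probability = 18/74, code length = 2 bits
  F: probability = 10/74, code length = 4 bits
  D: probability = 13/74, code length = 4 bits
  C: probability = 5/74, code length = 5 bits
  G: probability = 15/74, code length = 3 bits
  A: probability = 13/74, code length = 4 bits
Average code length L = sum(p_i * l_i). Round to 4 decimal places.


Weighted contributions p_i * l_i:
  E: (18/74) * 2 = 36/74
  F: (10/74) * 4 = 40/74
  D: (13/74) * 4 = 52/74
  C: (5/74) * 5 = 25/74
  G: (15/74) * 3 = 45/74
  A: (13/74) * 4 = 52/74
Sum = (36 + 40 + 52 + 25 + 45 + 52)/74 = 250/74

L = 250/74 = 3.3784 bits/symbol


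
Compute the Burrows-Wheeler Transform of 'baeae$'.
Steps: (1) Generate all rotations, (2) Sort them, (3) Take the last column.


Rotations (sorted):
  0: $baeae -> last char: e
  1: ae$bae -> last char: e
  2: aeae$b -> last char: b
  3: baeae$ -> last char: $
  4: e$baea -> last char: a
  5: eae$ba -> last char: a


BWT = eeb$aa


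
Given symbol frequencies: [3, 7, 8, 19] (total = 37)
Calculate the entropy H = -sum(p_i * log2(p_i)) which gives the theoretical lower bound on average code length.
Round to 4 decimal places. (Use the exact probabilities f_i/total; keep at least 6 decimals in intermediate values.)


Per-symbol terms -p_i * log2(p_i) with p_i = f_i/37:
  p = 3/37 = 0.081081: log2(p) = -3.624491, -p*log2(p) = 0.293878
  p = 7/37 = 0.189189: log2(p) = -2.402098, -p*log2(p) = 0.454451
  p = 8/37 = 0.216216: log2(p) = -2.209453, -p*log2(p) = 0.477720
  p = 19/37 = 0.513514: log2(p) = -0.961526, -p*log2(p) = 0.493757
H = 0.293878 + 0.454451 + 0.477720 + 0.493757 = 1.719806

H = 1.7198 bits/symbol


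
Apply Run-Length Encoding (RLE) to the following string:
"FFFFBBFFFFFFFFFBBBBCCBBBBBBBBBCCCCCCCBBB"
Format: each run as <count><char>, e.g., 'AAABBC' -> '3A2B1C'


Scanning runs left to right:
  i=0: run of 'F' x 4 -> '4F'
  i=4: run of 'B' x 2 -> '2B'
  i=6: run of 'F' x 9 -> '9F'
  i=15: run of 'B' x 4 -> '4B'
  i=19: run of 'C' x 2 -> '2C'
  i=21: run of 'B' x 9 -> '9B'
  i=30: run of 'C' x 7 -> '7C'
  i=37: run of 'B' x 3 -> '3B'

RLE = 4F2B9F4B2C9B7C3B


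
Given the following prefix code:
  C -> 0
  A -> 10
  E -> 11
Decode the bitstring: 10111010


Decoding step by step:
Bits 10 -> A
Bits 11 -> E
Bits 10 -> A
Bits 10 -> A


Decoded message: AEAA


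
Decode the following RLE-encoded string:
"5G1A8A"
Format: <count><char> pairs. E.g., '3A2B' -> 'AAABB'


Expanding each <count><char> pair:
  5G -> 'GGGGG'
  1A -> 'A'
  8A -> 'AAAAAAAA'

Decoded = GGGGGAAAAAAAAA


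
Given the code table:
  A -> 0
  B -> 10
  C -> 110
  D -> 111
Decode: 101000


Decoding:
10 -> B
10 -> B
0 -> A
0 -> A


Result: BBAA


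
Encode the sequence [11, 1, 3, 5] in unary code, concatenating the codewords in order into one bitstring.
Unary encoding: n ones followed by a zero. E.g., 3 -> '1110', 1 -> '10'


Encode each number as n ones followed by a terminating 0:
  11 -> 111111111110 (12 bits)
  1 -> 10 (2 bits)
  3 -> 1110 (4 bits)
  5 -> 111110 (6 bits)
Total length = 12 + 2 + 4 + 6 = 24 bits.

Unary([11, 1, 3, 5]) = 111111111110101110111110 (24 bits)


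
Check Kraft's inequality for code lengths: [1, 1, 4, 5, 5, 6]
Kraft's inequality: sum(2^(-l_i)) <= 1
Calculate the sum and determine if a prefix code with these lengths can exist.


Sum = 2^(-1) + 2^(-1) + 2^(-4) + 2^(-5) + 2^(-5) + 2^(-6)
    = 0.5 + 0.5 + 0.0625 + 0.03125 + 0.03125 + 0.015625
    = 73/64 = 1.140625
Since 1.140625 > 1, Kraft's inequality is NOT satisfied.
A prefix code with these lengths CANNOT exist.

Kraft sum = 1.140625. Not satisfied.


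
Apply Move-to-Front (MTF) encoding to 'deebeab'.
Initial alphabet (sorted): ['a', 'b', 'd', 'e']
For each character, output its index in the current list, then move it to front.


MTF encoding:
'd': index 2 in ['a', 'b', 'd', 'e'] -> ['d', 'a', 'b', 'e']
'e': index 3 in ['d', 'a', 'b', 'e'] -> ['e', 'd', 'a', 'b']
'e': index 0 in ['e', 'd', 'a', 'b'] -> ['e', 'd', 'a', 'b']
'b': index 3 in ['e', 'd', 'a', 'b'] -> ['b', 'e', 'd', 'a']
'e': index 1 in ['b', 'e', 'd', 'a'] -> ['e', 'b', 'd', 'a']
'a': index 3 in ['e', 'b', 'd', 'a'] -> ['a', 'e', 'b', 'd']
'b': index 2 in ['a', 'e', 'b', 'd'] -> ['b', 'a', 'e', 'd']


Output: [2, 3, 0, 3, 1, 3, 2]


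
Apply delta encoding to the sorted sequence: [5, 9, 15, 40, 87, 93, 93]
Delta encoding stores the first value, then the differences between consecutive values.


First value: 5
Deltas:
  9 - 5 = 4
  15 - 9 = 6
  40 - 15 = 25
  87 - 40 = 47
  93 - 87 = 6
  93 - 93 = 0


Delta encoded: [5, 4, 6, 25, 47, 6, 0]


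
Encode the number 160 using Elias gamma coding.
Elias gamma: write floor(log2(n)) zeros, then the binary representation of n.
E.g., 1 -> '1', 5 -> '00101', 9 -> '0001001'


num_bits = floor(log2(160)) + 1 = 8
leading_zeros = num_bits - 1 = 7
binary(160) = 10100000

Elias gamma(160) = '0000000' + '10100000' = 000000010100000 (15 bits)


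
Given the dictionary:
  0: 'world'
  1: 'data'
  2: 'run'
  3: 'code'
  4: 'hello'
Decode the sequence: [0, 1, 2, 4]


Look up each index in the dictionary:
  0 -> 'world'
  1 -> 'data'
  2 -> 'run'
  4 -> 'hello'

Decoded: "world data run hello"


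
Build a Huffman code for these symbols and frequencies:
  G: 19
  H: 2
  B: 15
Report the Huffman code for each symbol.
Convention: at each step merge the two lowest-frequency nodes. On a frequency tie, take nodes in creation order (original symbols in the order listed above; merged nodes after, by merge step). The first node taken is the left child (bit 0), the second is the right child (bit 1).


Huffman tree construction:
Step 1: Merge H(2) + B(15) = 17
Step 2: Merge (H+B)(17) + G(19) = 36
Read each symbol's code off the tree from the root (left child = 0, right child = 1).

Codes:
  G: 1 (length 1)
  H: 00 (length 2)
  B: 01 (length 2)
Average code length: 53/36 = 1.4722 bits/symbol


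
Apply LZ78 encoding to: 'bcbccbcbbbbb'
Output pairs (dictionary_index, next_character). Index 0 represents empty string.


LZ78 encoding steps:
Dictionary: {0: ''}
Step 1: w='' (idx 0), next='b' -> output (0, 'b'), add 'b' as idx 1
Step 2: w='' (idx 0), next='c' -> output (0, 'c'), add 'c' as idx 2
Step 3: w='b' (idx 1), next='c' -> output (1, 'c'), add 'bc' as idx 3
Step 4: w='c' (idx 2), next='b' -> output (2, 'b'), add 'cb' as idx 4
Step 5: w='cb' (idx 4), next='b' -> output (4, 'b'), add 'cbb' as idx 5
Step 6: w='b' (idx 1), next='b' -> output (1, 'b'), add 'bb' as idx 6
Step 7: w='b' (idx 1), end of input -> output (1, '')


Encoded: [(0, 'b'), (0, 'c'), (1, 'c'), (2, 'b'), (4, 'b'), (1, 'b'), (1, '')]


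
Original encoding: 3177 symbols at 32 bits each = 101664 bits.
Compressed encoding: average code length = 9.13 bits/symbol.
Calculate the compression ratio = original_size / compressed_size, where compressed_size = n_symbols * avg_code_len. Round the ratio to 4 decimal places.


original_size = n_symbols * orig_bits = 3177 * 32 = 101664 bits
compressed_size = n_symbols * avg_code_len = 3177 * 9.13 = 29006.01 bits
ratio = original_size / compressed_size = 101664 / 29006.01 = 3.5049

Compression ratio = 3.5049


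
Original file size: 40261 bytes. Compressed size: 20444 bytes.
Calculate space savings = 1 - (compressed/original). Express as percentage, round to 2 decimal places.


ratio = compressed/original = 20444/40261 = 0.507787
savings = 1 - ratio = 1 - 0.507787 = 0.492213
as a percentage: 0.492213 * 100 = 49.22%

Space savings = 1 - 20444/40261 = 49.22%


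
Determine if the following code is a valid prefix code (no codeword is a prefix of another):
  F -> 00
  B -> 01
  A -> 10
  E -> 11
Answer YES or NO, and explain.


Checking each pair (does one codeword prefix another?):
  F='00' vs B='01': no prefix
  F='00' vs A='10': no prefix
  F='00' vs E='11': no prefix
  B='01' vs F='00': no prefix
  B='01' vs A='10': no prefix
  B='01' vs E='11': no prefix
  A='10' vs F='00': no prefix
  A='10' vs B='01': no prefix
  A='10' vs E='11': no prefix
  E='11' vs F='00': no prefix
  E='11' vs B='01': no prefix
  E='11' vs A='10': no prefix
No violation found over all pairs.

YES -- this is a valid prefix code. No codeword is a prefix of any other codeword.


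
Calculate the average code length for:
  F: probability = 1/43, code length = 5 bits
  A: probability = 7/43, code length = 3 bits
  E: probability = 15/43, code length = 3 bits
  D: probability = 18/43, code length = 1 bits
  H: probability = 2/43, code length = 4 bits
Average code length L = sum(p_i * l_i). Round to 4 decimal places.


Weighted contributions p_i * l_i:
  F: (1/43) * 5 = 5/43
  A: (7/43) * 3 = 21/43
  E: (15/43) * 3 = 45/43
  D: (18/43) * 1 = 18/43
  H: (2/43) * 4 = 8/43
Sum = (5 + 21 + 45 + 18 + 8)/43 = 97/43

L = 97/43 = 2.2558 bits/symbol


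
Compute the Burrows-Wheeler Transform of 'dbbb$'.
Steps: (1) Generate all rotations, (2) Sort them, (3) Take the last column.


Rotations (sorted):
  0: $dbbb -> last char: b
  1: b$dbb -> last char: b
  2: bb$db -> last char: b
  3: bbb$d -> last char: d
  4: dbbb$ -> last char: $


BWT = bbbd$


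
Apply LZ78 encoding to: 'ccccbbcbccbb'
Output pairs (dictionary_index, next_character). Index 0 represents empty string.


LZ78 encoding steps:
Dictionary: {0: ''}
Step 1: w='' (idx 0), next='c' -> output (0, 'c'), add 'c' as idx 1
Step 2: w='c' (idx 1), next='c' -> output (1, 'c'), add 'cc' as idx 2
Step 3: w='c' (idx 1), next='b' -> output (1, 'b'), add 'cb' as idx 3
Step 4: w='' (idx 0), next='b' -> output (0, 'b'), add 'b' as idx 4
Step 5: w='cb' (idx 3), next='c' -> output (3, 'c'), add 'cbc' as idx 5
Step 6: w='cb' (idx 3), next='b' -> output (3, 'b'), add 'cbb' as idx 6


Encoded: [(0, 'c'), (1, 'c'), (1, 'b'), (0, 'b'), (3, 'c'), (3, 'b')]


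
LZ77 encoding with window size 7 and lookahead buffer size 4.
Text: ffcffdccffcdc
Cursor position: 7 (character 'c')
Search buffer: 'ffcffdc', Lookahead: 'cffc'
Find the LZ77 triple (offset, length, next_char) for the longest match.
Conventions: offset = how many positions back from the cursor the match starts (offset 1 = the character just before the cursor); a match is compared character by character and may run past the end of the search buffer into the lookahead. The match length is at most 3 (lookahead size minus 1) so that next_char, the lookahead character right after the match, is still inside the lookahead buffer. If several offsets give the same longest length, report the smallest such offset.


Try each offset into the search buffer:
  offset=1 (pos 6, char 'c'): match length 1
  offset=2 (pos 5, char 'd'): match length 0
  offset=3 (pos 4, char 'f'): match length 0
  offset=4 (pos 3, char 'f'): match length 0
  offset=5 (pos 2, char 'c'): match length 3
  offset=6 (pos 1, char 'f'): match length 0
  offset=7 (pos 0, char 'f'): match length 0
Longest match has length 3 at offset 5.
next_char = character at position 7 + 3 = 10 -> 'c'

Best match: offset=5, length=3 (matching 'cff' starting at position 2)
LZ77 triple: (5, 3, 'c')


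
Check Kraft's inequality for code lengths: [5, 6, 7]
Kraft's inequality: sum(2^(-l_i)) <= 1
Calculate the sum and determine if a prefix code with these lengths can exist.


Sum = 2^(-5) + 2^(-6) + 2^(-7)
    = 0.03125 + 0.015625 + 0.0078125
    = 7/128 = 0.0546875
Since 0.0546875 <= 1, Kraft's inequality IS satisfied.
A prefix code with these lengths CAN exist.

Kraft sum = 0.0546875. Satisfied.


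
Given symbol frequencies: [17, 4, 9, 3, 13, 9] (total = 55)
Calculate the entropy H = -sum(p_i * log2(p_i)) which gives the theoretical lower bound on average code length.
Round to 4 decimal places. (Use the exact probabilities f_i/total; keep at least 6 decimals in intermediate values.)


Per-symbol terms -p_i * log2(p_i) with p_i = f_i/55:
  p = 17/55 = 0.309091: log2(p) = -1.693897, -p*log2(p) = 0.523568
  p = 4/55 = 0.072727: log2(p) = -3.781360, -p*log2(p) = 0.275008
  p = 9/55 = 0.163636: log2(p) = -2.611435, -p*log2(p) = 0.427326
  p = 3/55 = 0.054545: log2(p) = -4.196397, -p*log2(p) = 0.228894
  p = 13/55 = 0.236364: log2(p) = -2.080920, -p*log2(p) = 0.491854
  p = 9/55 = 0.163636: log2(p) = -2.611435, -p*log2(p) = 0.427326
H = 0.523568 + 0.275008 + 0.427326 + 0.228894 + 0.491854 + 0.427326 = 2.373976

H = 2.374 bits/symbol


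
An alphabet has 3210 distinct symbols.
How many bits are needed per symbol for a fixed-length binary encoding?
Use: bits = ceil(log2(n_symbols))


log2(3210) = 11.6484
Bracket: 2^11 = 2048 < 3210 <= 2^12 = 4096
So ceil(log2(3210)) = 12

bits = ceil(log2(3210)) = ceil(11.6484) = 12 bits


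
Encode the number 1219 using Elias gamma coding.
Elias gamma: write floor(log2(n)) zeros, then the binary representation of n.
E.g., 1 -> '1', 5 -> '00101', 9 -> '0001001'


num_bits = floor(log2(1219)) + 1 = 11
leading_zeros = num_bits - 1 = 10
binary(1219) = 10011000011

Elias gamma(1219) = '0000000000' + '10011000011' = 000000000010011000011 (21 bits)


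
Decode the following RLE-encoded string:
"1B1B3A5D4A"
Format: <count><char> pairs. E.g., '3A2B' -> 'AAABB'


Expanding each <count><char> pair:
  1B -> 'B'
  1B -> 'B'
  3A -> 'AAA'
  5D -> 'DDDDD'
  4A -> 'AAAA'

Decoded = BBAAADDDDDAAAA


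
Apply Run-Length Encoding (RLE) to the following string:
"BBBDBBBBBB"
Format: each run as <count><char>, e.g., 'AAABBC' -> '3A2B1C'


Scanning runs left to right:
  i=0: run of 'B' x 3 -> '3B'
  i=3: run of 'D' x 1 -> '1D'
  i=4: run of 'B' x 6 -> '6B'

RLE = 3B1D6B


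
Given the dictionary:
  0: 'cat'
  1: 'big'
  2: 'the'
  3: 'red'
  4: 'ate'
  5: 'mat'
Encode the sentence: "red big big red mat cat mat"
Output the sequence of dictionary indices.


Look up each word in the dictionary:
  'red' -> 3
  'big' -> 1
  'big' -> 1
  'red' -> 3
  'mat' -> 5
  'cat' -> 0
  'mat' -> 5

Encoded: [3, 1, 1, 3, 5, 0, 5]


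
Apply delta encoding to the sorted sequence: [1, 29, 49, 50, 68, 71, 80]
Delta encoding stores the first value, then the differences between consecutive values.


First value: 1
Deltas:
  29 - 1 = 28
  49 - 29 = 20
  50 - 49 = 1
  68 - 50 = 18
  71 - 68 = 3
  80 - 71 = 9


Delta encoded: [1, 28, 20, 1, 18, 3, 9]


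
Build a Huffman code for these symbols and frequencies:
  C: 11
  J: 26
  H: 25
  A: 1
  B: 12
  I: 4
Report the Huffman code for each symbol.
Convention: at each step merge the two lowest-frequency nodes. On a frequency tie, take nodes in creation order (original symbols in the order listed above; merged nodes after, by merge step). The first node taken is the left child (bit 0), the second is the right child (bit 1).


Huffman tree construction:
Step 1: Merge A(1) + I(4) = 5
Step 2: Merge (A+I)(5) + C(11) = 16
Step 3: Merge B(12) + ((A+I)+C)(16) = 28
Step 4: Merge H(25) + J(26) = 51
Step 5: Merge (B+((A+I)+C))(28) + (H+J)(51) = 79
Read each symbol's code off the tree from the root (left child = 0, right child = 1).

Codes:
  C: 011 (length 3)
  J: 11 (length 2)
  H: 10 (length 2)
  A: 0100 (length 4)
  B: 00 (length 2)
  I: 0101 (length 4)
Average code length: 179/79 = 2.2658 bits/symbol


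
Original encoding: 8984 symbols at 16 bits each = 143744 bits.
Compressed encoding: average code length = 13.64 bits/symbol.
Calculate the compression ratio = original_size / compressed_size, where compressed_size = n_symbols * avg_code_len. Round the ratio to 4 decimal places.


original_size = n_symbols * orig_bits = 8984 * 16 = 143744 bits
compressed_size = n_symbols * avg_code_len = 8984 * 13.64 = 122541.76 bits
ratio = original_size / compressed_size = 143744 / 122541.76 = 1.173

Compression ratio = 1.173


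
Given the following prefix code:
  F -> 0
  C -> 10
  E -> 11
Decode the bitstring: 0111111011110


Decoding step by step:
Bits 0 -> F
Bits 11 -> E
Bits 11 -> E
Bits 11 -> E
Bits 0 -> F
Bits 11 -> E
Bits 11 -> E
Bits 0 -> F


Decoded message: FEEEFEEF


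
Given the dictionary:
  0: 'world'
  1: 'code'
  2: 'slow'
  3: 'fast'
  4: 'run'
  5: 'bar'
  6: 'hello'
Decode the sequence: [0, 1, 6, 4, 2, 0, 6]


Look up each index in the dictionary:
  0 -> 'world'
  1 -> 'code'
  6 -> 'hello'
  4 -> 'run'
  2 -> 'slow'
  0 -> 'world'
  6 -> 'hello'

Decoded: "world code hello run slow world hello"


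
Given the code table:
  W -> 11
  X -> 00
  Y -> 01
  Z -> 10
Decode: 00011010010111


Decoding:
00 -> X
01 -> Y
10 -> Z
10 -> Z
01 -> Y
01 -> Y
11 -> W


Result: XYZZYYW


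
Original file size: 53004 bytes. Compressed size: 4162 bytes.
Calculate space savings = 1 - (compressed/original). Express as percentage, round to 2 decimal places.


ratio = compressed/original = 4162/53004 = 0.078522
savings = 1 - ratio = 1 - 0.078522 = 0.921478
as a percentage: 0.921478 * 100 = 92.15%

Space savings = 1 - 4162/53004 = 92.15%


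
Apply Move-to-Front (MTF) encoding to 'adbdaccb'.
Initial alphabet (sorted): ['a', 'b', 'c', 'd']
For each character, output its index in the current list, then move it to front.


MTF encoding:
'a': index 0 in ['a', 'b', 'c', 'd'] -> ['a', 'b', 'c', 'd']
'd': index 3 in ['a', 'b', 'c', 'd'] -> ['d', 'a', 'b', 'c']
'b': index 2 in ['d', 'a', 'b', 'c'] -> ['b', 'd', 'a', 'c']
'd': index 1 in ['b', 'd', 'a', 'c'] -> ['d', 'b', 'a', 'c']
'a': index 2 in ['d', 'b', 'a', 'c'] -> ['a', 'd', 'b', 'c']
'c': index 3 in ['a', 'd', 'b', 'c'] -> ['c', 'a', 'd', 'b']
'c': index 0 in ['c', 'a', 'd', 'b'] -> ['c', 'a', 'd', 'b']
'b': index 3 in ['c', 'a', 'd', 'b'] -> ['b', 'c', 'a', 'd']


Output: [0, 3, 2, 1, 2, 3, 0, 3]


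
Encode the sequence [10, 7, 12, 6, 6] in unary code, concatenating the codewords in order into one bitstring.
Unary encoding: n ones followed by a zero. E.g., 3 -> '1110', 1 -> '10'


Encode each number as n ones followed by a terminating 0:
  10 -> 11111111110 (11 bits)
  7 -> 11111110 (8 bits)
  12 -> 1111111111110 (13 bits)
  6 -> 1111110 (7 bits)
  6 -> 1111110 (7 bits)
Total length = 11 + 8 + 13 + 7 + 7 = 46 bits.

Unary([10, 7, 12, 6, 6]) = 1111111111011111110111111111111011111101111110 (46 bits)


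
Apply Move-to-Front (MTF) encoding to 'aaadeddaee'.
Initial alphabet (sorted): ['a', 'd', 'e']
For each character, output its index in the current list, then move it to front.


MTF encoding:
'a': index 0 in ['a', 'd', 'e'] -> ['a', 'd', 'e']
'a': index 0 in ['a', 'd', 'e'] -> ['a', 'd', 'e']
'a': index 0 in ['a', 'd', 'e'] -> ['a', 'd', 'e']
'd': index 1 in ['a', 'd', 'e'] -> ['d', 'a', 'e']
'e': index 2 in ['d', 'a', 'e'] -> ['e', 'd', 'a']
'd': index 1 in ['e', 'd', 'a'] -> ['d', 'e', 'a']
'd': index 0 in ['d', 'e', 'a'] -> ['d', 'e', 'a']
'a': index 2 in ['d', 'e', 'a'] -> ['a', 'd', 'e']
'e': index 2 in ['a', 'd', 'e'] -> ['e', 'a', 'd']
'e': index 0 in ['e', 'a', 'd'] -> ['e', 'a', 'd']


Output: [0, 0, 0, 1, 2, 1, 0, 2, 2, 0]


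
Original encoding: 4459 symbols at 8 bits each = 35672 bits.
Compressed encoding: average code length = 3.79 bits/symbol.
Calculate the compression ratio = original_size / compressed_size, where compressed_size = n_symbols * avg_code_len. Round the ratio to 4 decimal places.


original_size = n_symbols * orig_bits = 4459 * 8 = 35672 bits
compressed_size = n_symbols * avg_code_len = 4459 * 3.79 = 16899.61 bits
ratio = original_size / compressed_size = 35672 / 16899.61 = 2.1108

Compression ratio = 2.1108


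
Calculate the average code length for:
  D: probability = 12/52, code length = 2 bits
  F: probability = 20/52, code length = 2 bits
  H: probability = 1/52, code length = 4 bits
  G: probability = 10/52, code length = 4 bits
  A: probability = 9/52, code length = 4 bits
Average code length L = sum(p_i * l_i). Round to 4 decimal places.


Weighted contributions p_i * l_i:
  D: (12/52) * 2 = 24/52
  F: (20/52) * 2 = 40/52
  H: (1/52) * 4 = 4/52
  G: (10/52) * 4 = 40/52
  A: (9/52) * 4 = 36/52
Sum = (24 + 40 + 4 + 40 + 36)/52 = 144/52

L = 144/52 = 2.7692 bits/symbol


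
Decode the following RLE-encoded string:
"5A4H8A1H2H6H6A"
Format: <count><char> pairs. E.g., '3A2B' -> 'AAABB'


Expanding each <count><char> pair:
  5A -> 'AAAAA'
  4H -> 'HHHH'
  8A -> 'AAAAAAAA'
  1H -> 'H'
  2H -> 'HH'
  6H -> 'HHHHHH'
  6A -> 'AAAAAA'

Decoded = AAAAAHHHHAAAAAAAAHHHHHHHHHAAAAAA


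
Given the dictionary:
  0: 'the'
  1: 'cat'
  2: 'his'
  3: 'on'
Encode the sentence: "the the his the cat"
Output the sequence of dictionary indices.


Look up each word in the dictionary:
  'the' -> 0
  'the' -> 0
  'his' -> 2
  'the' -> 0
  'cat' -> 1

Encoded: [0, 0, 2, 0, 1]


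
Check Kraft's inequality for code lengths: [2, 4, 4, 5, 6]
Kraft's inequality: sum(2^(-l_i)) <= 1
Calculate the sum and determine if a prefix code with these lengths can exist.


Sum = 2^(-2) + 2^(-4) + 2^(-4) + 2^(-5) + 2^(-6)
    = 0.25 + 0.0625 + 0.0625 + 0.03125 + 0.015625
    = 27/64 = 0.421875
Since 0.421875 <= 1, Kraft's inequality IS satisfied.
A prefix code with these lengths CAN exist.

Kraft sum = 0.421875. Satisfied.


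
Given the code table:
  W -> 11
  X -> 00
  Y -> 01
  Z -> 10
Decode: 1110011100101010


Decoding:
11 -> W
10 -> Z
01 -> Y
11 -> W
00 -> X
10 -> Z
10 -> Z
10 -> Z


Result: WZYWXZZZ


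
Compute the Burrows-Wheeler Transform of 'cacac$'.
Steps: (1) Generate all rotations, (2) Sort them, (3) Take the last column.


Rotations (sorted):
  0: $cacac -> last char: c
  1: ac$cac -> last char: c
  2: acac$c -> last char: c
  3: c$caca -> last char: a
  4: cac$ca -> last char: a
  5: cacac$ -> last char: $


BWT = cccaa$


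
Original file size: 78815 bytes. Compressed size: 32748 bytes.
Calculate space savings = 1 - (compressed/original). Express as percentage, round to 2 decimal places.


ratio = compressed/original = 32748/78815 = 0.415505
savings = 1 - ratio = 1 - 0.415505 = 0.584495
as a percentage: 0.584495 * 100 = 58.45%

Space savings = 1 - 32748/78815 = 58.45%


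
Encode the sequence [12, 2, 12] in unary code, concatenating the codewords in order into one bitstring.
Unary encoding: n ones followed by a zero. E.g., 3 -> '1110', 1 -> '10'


Encode each number as n ones followed by a terminating 0:
  12 -> 1111111111110 (13 bits)
  2 -> 110 (3 bits)
  12 -> 1111111111110 (13 bits)
Total length = 13 + 3 + 13 = 29 bits.

Unary([12, 2, 12]) = 11111111111101101111111111110 (29 bits)


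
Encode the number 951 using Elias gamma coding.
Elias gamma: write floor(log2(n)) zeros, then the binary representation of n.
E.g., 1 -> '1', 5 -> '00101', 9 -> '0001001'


num_bits = floor(log2(951)) + 1 = 10
leading_zeros = num_bits - 1 = 9
binary(951) = 1110110111

Elias gamma(951) = '000000000' + '1110110111' = 0000000001110110111 (19 bits)


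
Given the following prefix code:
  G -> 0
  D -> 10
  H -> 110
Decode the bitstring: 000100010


Decoding step by step:
Bits 0 -> G
Bits 0 -> G
Bits 0 -> G
Bits 10 -> D
Bits 0 -> G
Bits 0 -> G
Bits 10 -> D


Decoded message: GGGDGGD


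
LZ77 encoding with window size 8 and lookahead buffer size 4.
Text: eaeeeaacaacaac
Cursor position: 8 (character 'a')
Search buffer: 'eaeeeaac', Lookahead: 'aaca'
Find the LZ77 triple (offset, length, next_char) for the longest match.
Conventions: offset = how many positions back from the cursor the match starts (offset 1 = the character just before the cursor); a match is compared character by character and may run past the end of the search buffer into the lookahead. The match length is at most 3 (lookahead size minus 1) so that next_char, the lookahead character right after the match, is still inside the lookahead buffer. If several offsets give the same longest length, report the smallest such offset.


Try each offset into the search buffer:
  offset=1 (pos 7, char 'c'): match length 0
  offset=2 (pos 6, char 'a'): match length 1
  offset=3 (pos 5, char 'a'): match length 3
  offset=4 (pos 4, char 'e'): match length 0
  offset=5 (pos 3, char 'e'): match length 0
  offset=6 (pos 2, char 'e'): match length 0
  offset=7 (pos 1, char 'a'): match length 1
  offset=8 (pos 0, char 'e'): match length 0
Longest match has length 3 at offset 3.
next_char = character at position 8 + 3 = 11 -> 'a'

Best match: offset=3, length=3 (matching 'aac' starting at position 5)
LZ77 triple: (3, 3, 'a')


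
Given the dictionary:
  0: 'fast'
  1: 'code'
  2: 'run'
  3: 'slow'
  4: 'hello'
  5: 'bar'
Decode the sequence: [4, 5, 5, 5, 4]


Look up each index in the dictionary:
  4 -> 'hello'
  5 -> 'bar'
  5 -> 'bar'
  5 -> 'bar'
  4 -> 'hello'

Decoded: "hello bar bar bar hello"


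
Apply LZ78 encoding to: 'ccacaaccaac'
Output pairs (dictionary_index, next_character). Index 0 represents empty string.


LZ78 encoding steps:
Dictionary: {0: ''}
Step 1: w='' (idx 0), next='c' -> output (0, 'c'), add 'c' as idx 1
Step 2: w='c' (idx 1), next='a' -> output (1, 'a'), add 'ca' as idx 2
Step 3: w='ca' (idx 2), next='a' -> output (2, 'a'), add 'caa' as idx 3
Step 4: w='c' (idx 1), next='c' -> output (1, 'c'), add 'cc' as idx 4
Step 5: w='' (idx 0), next='a' -> output (0, 'a'), add 'a' as idx 5
Step 6: w='a' (idx 5), next='c' -> output (5, 'c'), add 'ac' as idx 6


Encoded: [(0, 'c'), (1, 'a'), (2, 'a'), (1, 'c'), (0, 'a'), (5, 'c')]


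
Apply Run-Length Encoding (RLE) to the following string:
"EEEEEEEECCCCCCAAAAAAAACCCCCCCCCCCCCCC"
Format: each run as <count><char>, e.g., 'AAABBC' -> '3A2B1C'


Scanning runs left to right:
  i=0: run of 'E' x 8 -> '8E'
  i=8: run of 'C' x 6 -> '6C'
  i=14: run of 'A' x 8 -> '8A'
  i=22: run of 'C' x 15 -> '15C'

RLE = 8E6C8A15C


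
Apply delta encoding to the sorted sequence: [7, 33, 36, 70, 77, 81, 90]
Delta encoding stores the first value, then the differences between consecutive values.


First value: 7
Deltas:
  33 - 7 = 26
  36 - 33 = 3
  70 - 36 = 34
  77 - 70 = 7
  81 - 77 = 4
  90 - 81 = 9


Delta encoded: [7, 26, 3, 34, 7, 4, 9]


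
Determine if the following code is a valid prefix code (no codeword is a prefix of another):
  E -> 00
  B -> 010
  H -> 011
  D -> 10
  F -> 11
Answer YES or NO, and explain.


Checking each pair (does one codeword prefix another?):
  E='00' vs B='010': no prefix
  E='00' vs H='011': no prefix
  E='00' vs D='10': no prefix
  E='00' vs F='11': no prefix
  B='010' vs E='00': no prefix
  B='010' vs H='011': no prefix
  B='010' vs D='10': no prefix
  B='010' vs F='11': no prefix
  H='011' vs E='00': no prefix
  H='011' vs B='010': no prefix
  H='011' vs D='10': no prefix
  H='011' vs F='11': no prefix
  D='10' vs E='00': no prefix
  D='10' vs B='010': no prefix
  D='10' vs H='011': no prefix
  D='10' vs F='11': no prefix
  F='11' vs E='00': no prefix
  F='11' vs B='010': no prefix
  F='11' vs H='011': no prefix
  F='11' vs D='10': no prefix
No violation found over all pairs.

YES -- this is a valid prefix code. No codeword is a prefix of any other codeword.


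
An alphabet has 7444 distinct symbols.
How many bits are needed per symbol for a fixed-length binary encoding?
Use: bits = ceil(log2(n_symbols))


log2(7444) = 12.8619
Bracket: 2^12 = 4096 < 7444 <= 2^13 = 8192
So ceil(log2(7444)) = 13

bits = ceil(log2(7444)) = ceil(12.8619) = 13 bits


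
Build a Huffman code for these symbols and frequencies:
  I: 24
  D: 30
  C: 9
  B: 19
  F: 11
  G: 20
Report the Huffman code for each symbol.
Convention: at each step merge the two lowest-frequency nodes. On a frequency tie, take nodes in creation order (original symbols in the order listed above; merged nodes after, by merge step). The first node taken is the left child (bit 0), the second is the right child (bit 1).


Huffman tree construction:
Step 1: Merge C(9) + F(11) = 20
Step 2: Merge B(19) + G(20) = 39
Step 3: Merge (C+F)(20) + I(24) = 44
Step 4: Merge D(30) + (B+G)(39) = 69
Step 5: Merge ((C+F)+I)(44) + (D+(B+G))(69) = 113
Read each symbol's code off the tree from the root (left child = 0, right child = 1).

Codes:
  I: 01 (length 2)
  D: 10 (length 2)
  C: 000 (length 3)
  B: 110 (length 3)
  F: 001 (length 3)
  G: 111 (length 3)
Average code length: 285/113 = 2.5221 bits/symbol


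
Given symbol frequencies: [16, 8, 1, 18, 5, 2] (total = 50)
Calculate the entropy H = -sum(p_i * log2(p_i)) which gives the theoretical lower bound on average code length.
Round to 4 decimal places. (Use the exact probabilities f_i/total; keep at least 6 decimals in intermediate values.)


Per-symbol terms -p_i * log2(p_i) with p_i = f_i/50:
  p = 16/50 = 0.320000: log2(p) = -1.643856, -p*log2(p) = 0.526034
  p = 8/50 = 0.160000: log2(p) = -2.643856, -p*log2(p) = 0.423017
  p = 1/50 = 0.020000: log2(p) = -5.643856, -p*log2(p) = 0.112877
  p = 18/50 = 0.360000: log2(p) = -1.473931, -p*log2(p) = 0.530615
  p = 5/50 = 0.100000: log2(p) = -3.321928, -p*log2(p) = 0.332193
  p = 2/50 = 0.040000: log2(p) = -4.643856, -p*log2(p) = 0.185754
H = 0.526034 + 0.423017 + 0.112877 + 0.530615 + 0.332193 + 0.185754 = 2.110490

H = 2.1105 bits/symbol


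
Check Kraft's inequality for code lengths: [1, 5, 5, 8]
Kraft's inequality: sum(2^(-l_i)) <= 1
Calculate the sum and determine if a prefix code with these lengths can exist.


Sum = 2^(-1) + 2^(-5) + 2^(-5) + 2^(-8)
    = 0.5 + 0.03125 + 0.03125 + 0.00390625
    = 145/256 = 0.56640625
Since 0.56640625 <= 1, Kraft's inequality IS satisfied.
A prefix code with these lengths CAN exist.

Kraft sum = 0.56640625. Satisfied.


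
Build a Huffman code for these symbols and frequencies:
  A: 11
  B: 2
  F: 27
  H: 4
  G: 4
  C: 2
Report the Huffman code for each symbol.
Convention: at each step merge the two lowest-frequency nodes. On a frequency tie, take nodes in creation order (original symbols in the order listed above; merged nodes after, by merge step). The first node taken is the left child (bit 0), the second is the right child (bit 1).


Huffman tree construction:
Step 1: Merge B(2) + C(2) = 4
Step 2: Merge H(4) + G(4) = 8
Step 3: Merge (B+C)(4) + (H+G)(8) = 12
Step 4: Merge A(11) + ((B+C)+(H+G))(12) = 23
Step 5: Merge (A+((B+C)+(H+G)))(23) + F(27) = 50
Read each symbol's code off the tree from the root (left child = 0, right child = 1).

Codes:
  A: 00 (length 2)
  B: 0100 (length 4)
  F: 1 (length 1)
  H: 0110 (length 4)
  G: 0111 (length 4)
  C: 0101 (length 4)
Average code length: 97/50 = 1.9400 bits/symbol


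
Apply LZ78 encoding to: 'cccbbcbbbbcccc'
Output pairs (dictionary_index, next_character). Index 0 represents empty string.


LZ78 encoding steps:
Dictionary: {0: ''}
Step 1: w='' (idx 0), next='c' -> output (0, 'c'), add 'c' as idx 1
Step 2: w='c' (idx 1), next='c' -> output (1, 'c'), add 'cc' as idx 2
Step 3: w='' (idx 0), next='b' -> output (0, 'b'), add 'b' as idx 3
Step 4: w='b' (idx 3), next='c' -> output (3, 'c'), add 'bc' as idx 4
Step 5: w='b' (idx 3), next='b' -> output (3, 'b'), add 'bb' as idx 5
Step 6: w='bb' (idx 5), next='c' -> output (5, 'c'), add 'bbc' as idx 6
Step 7: w='cc' (idx 2), next='c' -> output (2, 'c'), add 'ccc' as idx 7


Encoded: [(0, 'c'), (1, 'c'), (0, 'b'), (3, 'c'), (3, 'b'), (5, 'c'), (2, 'c')]


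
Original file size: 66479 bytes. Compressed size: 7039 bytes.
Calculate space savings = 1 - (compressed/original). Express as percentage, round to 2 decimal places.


ratio = compressed/original = 7039/66479 = 0.105883
savings = 1 - ratio = 1 - 0.105883 = 0.894117
as a percentage: 0.894117 * 100 = 89.41%

Space savings = 1 - 7039/66479 = 89.41%


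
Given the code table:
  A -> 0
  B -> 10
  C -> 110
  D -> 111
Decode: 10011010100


Decoding:
10 -> B
0 -> A
110 -> C
10 -> B
10 -> B
0 -> A


Result: BACBBA


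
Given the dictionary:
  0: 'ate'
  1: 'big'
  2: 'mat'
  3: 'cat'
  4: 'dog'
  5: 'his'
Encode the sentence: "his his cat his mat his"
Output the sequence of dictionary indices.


Look up each word in the dictionary:
  'his' -> 5
  'his' -> 5
  'cat' -> 3
  'his' -> 5
  'mat' -> 2
  'his' -> 5

Encoded: [5, 5, 3, 5, 2, 5]


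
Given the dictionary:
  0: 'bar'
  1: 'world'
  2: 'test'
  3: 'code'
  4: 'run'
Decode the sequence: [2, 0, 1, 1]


Look up each index in the dictionary:
  2 -> 'test'
  0 -> 'bar'
  1 -> 'world'
  1 -> 'world'

Decoded: "test bar world world"


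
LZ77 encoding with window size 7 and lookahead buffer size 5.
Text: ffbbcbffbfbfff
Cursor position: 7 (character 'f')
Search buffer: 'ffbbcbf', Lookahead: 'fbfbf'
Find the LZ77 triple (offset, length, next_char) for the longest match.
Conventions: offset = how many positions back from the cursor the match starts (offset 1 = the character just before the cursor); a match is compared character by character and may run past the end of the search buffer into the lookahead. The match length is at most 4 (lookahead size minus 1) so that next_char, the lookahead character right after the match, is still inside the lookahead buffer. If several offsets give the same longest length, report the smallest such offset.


Try each offset into the search buffer:
  offset=1 (pos 6, char 'f'): match length 1
  offset=2 (pos 5, char 'b'): match length 0
  offset=3 (pos 4, char 'c'): match length 0
  offset=4 (pos 3, char 'b'): match length 0
  offset=5 (pos 2, char 'b'): match length 0
  offset=6 (pos 1, char 'f'): match length 2
  offset=7 (pos 0, char 'f'): match length 1
Longest match has length 2 at offset 6.
next_char = character at position 7 + 2 = 9 -> 'f'

Best match: offset=6, length=2 (matching 'fb' starting at position 1)
LZ77 triple: (6, 2, 'f')


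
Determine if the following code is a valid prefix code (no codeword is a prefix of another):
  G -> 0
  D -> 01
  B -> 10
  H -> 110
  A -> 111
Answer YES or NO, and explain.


Checking each pair (does one codeword prefix another?):
  G='0' vs D='01': prefix -- VIOLATION

NO -- this is NOT a valid prefix code. G (0) is a prefix of D (01).
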